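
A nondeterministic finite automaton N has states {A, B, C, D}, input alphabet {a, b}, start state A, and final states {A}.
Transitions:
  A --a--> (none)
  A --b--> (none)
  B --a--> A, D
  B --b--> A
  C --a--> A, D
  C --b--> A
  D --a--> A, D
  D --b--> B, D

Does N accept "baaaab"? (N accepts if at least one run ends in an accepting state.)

Start: {A}
read b: {}
The reachable set is empty and stays empty for the remaining 5 symbols.
Reachable ∩ accepting = {} — empty.

rejected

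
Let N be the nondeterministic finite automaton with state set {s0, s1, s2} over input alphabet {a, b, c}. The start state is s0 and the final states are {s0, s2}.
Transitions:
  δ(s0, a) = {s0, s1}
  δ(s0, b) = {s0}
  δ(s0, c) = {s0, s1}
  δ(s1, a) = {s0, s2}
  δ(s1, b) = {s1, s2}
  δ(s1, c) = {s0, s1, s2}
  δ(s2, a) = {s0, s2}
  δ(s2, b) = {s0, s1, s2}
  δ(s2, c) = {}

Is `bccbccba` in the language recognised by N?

accepted

Start: {s0}
read b: {s0}
read c: {s0, s1}
read c: {s0, s1, s2}
read b: {s0, s1, s2}
read c: {s0, s1, s2}
read c: {s0, s1, s2}
read b: {s0, s1, s2}
read a: {s0, s1, s2}
Reachable ∩ accepting = {s0, s2} — nonempty.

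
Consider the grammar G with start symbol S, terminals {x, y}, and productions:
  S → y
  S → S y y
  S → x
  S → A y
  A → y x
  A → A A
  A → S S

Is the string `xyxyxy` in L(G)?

no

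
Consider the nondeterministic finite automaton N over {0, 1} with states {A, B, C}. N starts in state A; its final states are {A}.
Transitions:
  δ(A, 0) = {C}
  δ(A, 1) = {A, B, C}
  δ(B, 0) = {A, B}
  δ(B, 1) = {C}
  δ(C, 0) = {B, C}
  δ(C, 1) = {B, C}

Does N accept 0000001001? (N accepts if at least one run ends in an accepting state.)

Start: {A}
read 0: {C}
read 0: {B, C}
read 0: {A, B, C}
read 0: {A, B, C}
read 0: {A, B, C}
read 0: {A, B, C}
read 1: {A, B, C}
read 0: {A, B, C}
read 0: {A, B, C}
read 1: {A, B, C}
Reachable ∩ accepting = {A} — nonempty.

accepted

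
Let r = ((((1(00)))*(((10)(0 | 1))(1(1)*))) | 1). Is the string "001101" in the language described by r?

Neither (((1(00)))*(((10)(0|1))(1(1)*))) nor 1 matches 001101.

no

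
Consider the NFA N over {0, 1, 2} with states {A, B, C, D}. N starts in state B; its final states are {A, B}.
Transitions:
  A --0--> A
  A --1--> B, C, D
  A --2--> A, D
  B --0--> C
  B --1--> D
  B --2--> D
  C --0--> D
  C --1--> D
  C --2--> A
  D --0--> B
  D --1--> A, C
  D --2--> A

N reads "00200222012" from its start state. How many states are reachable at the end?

2

Start: {B}
read 0: {C}
read 0: {D}
read 2: {A}
read 0: {A}
read 0: {A}
read 2: {A, D}
read 2: {A, D}
read 2: {A, D}
read 0: {A, B}
read 1: {B, C, D}
read 2: {A, D}
Final reachable set {A, D} has 2 states.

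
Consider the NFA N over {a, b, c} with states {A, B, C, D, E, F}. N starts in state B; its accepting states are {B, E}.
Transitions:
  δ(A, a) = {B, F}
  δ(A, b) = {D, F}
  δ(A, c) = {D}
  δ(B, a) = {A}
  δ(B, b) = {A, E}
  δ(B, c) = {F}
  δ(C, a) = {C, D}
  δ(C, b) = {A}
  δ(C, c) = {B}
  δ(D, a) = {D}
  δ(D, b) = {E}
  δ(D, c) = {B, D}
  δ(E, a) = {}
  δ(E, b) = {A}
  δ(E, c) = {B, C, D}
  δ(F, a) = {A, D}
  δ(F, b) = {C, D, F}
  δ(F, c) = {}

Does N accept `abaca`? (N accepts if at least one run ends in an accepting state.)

rejected

Start: {B}
read a: {A}
read b: {D, F}
read a: {A, D}
read c: {B, D}
read a: {A, D}
Reachable ∩ accepting = {} — empty.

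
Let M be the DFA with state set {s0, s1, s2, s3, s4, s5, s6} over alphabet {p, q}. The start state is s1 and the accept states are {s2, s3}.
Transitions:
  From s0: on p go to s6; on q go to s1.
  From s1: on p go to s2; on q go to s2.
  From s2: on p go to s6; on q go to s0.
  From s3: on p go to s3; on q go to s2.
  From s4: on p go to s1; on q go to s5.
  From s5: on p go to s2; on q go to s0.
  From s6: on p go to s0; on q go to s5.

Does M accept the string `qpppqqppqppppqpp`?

rejected

s1 --q--> s2
s2 --p--> s6
s6 --p--> s0
s0 --p--> s6
s6 --q--> s5
s5 --q--> s0
s0 --p--> s6
s6 --p--> s0
s0 --q--> s1
s1 --p--> s2
s2 --p--> s6
s6 --p--> s0
s0 --p--> s6
s6 --q--> s5
s5 --p--> s2
s2 --p--> s6
End in state s6, which is not an accepting state.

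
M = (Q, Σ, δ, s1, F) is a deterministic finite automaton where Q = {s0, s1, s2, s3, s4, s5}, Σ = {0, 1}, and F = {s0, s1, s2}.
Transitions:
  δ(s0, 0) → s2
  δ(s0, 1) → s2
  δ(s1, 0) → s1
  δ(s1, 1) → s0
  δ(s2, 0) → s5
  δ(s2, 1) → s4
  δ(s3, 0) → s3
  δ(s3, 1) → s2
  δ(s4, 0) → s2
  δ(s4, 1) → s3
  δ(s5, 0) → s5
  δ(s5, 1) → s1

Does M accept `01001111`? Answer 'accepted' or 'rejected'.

s1 --0--> s1
s1 --1--> s0
s0 --0--> s2
s2 --0--> s5
s5 --1--> s1
s1 --1--> s0
s0 --1--> s2
s2 --1--> s4
End in state s4, which is not an accepting state.

rejected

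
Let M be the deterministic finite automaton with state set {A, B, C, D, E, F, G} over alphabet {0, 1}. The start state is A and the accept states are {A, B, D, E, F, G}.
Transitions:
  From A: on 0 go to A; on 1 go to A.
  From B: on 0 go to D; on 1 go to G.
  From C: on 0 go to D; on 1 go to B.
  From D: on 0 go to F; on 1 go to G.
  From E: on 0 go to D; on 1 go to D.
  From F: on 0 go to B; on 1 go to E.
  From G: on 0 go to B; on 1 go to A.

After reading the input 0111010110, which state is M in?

A

A --0--> A
A --1--> A
A --1--> A
A --1--> A
A --0--> A
A --1--> A
A --0--> A
A --1--> A
A --1--> A
A --0--> A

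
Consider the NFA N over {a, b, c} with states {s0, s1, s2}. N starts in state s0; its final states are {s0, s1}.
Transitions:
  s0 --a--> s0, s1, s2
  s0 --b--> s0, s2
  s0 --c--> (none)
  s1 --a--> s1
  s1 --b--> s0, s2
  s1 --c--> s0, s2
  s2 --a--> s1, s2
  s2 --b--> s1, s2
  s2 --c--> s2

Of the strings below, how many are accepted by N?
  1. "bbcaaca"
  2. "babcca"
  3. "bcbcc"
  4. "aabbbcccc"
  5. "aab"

3

"bbcaaca": accepted
"babcca": accepted
"bcbcc": rejected
"aabbbcccc": rejected
"aab": accepted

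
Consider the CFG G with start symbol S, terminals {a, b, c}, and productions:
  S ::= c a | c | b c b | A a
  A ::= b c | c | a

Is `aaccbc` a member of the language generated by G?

no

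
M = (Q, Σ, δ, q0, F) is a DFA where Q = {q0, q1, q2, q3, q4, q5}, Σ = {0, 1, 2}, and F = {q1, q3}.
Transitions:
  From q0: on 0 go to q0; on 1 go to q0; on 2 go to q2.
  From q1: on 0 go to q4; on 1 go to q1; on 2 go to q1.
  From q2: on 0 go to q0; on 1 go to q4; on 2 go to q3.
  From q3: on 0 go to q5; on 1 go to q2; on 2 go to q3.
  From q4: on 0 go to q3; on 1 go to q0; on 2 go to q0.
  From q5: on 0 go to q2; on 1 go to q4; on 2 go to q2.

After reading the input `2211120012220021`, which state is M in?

q0 --2--> q2
q2 --2--> q3
q3 --1--> q2
q2 --1--> q4
q4 --1--> q0
q0 --2--> q2
q2 --0--> q0
q0 --0--> q0
q0 --1--> q0
q0 --2--> q2
q2 --2--> q3
q3 --2--> q3
q3 --0--> q5
q5 --0--> q2
q2 --2--> q3
q3 --1--> q2

q2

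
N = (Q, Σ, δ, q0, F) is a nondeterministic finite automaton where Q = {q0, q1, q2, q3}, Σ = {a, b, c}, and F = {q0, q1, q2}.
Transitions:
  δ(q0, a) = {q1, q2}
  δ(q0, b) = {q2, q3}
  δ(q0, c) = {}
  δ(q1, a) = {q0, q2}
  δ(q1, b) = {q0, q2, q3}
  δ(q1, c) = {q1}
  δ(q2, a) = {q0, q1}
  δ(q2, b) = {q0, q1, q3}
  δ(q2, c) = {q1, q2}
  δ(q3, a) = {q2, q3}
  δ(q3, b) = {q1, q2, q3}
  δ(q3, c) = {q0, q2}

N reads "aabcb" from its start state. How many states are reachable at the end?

Start: {q0}
read a: {q1, q2}
read a: {q0, q1, q2}
read b: {q0, q1, q2, q3}
read c: {q0, q1, q2}
read b: {q0, q1, q2, q3}
Final reachable set {q0, q1, q2, q3} has 4 states.

4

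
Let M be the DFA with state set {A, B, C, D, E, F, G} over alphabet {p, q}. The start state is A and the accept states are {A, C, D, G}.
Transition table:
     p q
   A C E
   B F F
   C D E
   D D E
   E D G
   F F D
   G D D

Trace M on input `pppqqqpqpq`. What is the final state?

E

A --p--> C
C --p--> D
D --p--> D
D --q--> E
E --q--> G
G --q--> D
D --p--> D
D --q--> E
E --p--> D
D --q--> E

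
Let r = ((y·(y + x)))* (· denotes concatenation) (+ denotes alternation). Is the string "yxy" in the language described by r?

yxy cannot be split into zero or more pieces each matching (y·(y+x)).

no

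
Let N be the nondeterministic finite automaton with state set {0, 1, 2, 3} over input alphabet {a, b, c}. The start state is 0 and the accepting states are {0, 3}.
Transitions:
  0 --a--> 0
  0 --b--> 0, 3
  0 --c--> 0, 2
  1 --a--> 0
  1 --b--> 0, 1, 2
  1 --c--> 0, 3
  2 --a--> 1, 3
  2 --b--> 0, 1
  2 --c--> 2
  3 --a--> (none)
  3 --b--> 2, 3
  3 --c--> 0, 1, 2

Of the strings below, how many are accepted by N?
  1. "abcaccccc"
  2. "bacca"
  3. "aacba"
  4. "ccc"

"abcaccccc": accepted
"bacca": accepted
"aacba": accepted
"ccc": accepted

4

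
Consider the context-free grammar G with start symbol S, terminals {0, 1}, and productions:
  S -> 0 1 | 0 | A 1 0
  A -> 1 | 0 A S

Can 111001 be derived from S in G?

no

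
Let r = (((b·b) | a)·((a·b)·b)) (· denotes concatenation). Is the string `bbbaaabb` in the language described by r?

No split of bbbaaabb into u·v has ((b·b)|a) matching u and ((a·b)·b) matching v.

no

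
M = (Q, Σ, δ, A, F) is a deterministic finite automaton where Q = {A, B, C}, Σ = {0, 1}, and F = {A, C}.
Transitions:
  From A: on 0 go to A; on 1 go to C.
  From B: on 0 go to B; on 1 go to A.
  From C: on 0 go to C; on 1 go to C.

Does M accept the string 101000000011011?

accepted

A --1--> C
C --0--> C
C --1--> C
C --0--> C
C --0--> C
C --0--> C
C --0--> C
C --0--> C
C --0--> C
C --0--> C
C --1--> C
C --1--> C
C --0--> C
C --1--> C
C --1--> C
End in state C, which is an accepting state.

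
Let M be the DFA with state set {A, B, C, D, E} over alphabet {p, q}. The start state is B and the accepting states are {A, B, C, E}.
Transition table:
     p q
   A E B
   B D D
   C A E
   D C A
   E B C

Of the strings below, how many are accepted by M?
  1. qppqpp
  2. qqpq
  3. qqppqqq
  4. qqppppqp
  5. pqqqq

5

qppqpp: accepted
qqpq: accepted
qqppqqq: accepted
qqppppqp: accepted
pqqqq: accepted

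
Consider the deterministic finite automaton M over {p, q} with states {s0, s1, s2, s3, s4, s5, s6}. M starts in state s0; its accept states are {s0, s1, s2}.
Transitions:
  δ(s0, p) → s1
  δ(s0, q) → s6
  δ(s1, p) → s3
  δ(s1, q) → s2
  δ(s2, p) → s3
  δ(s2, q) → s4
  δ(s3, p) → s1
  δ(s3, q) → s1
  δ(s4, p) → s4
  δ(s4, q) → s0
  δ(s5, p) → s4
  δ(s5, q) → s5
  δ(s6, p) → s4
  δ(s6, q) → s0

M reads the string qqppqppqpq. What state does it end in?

s0 --q--> s6
s6 --q--> s0
s0 --p--> s1
s1 --p--> s3
s3 --q--> s1
s1 --p--> s3
s3 --p--> s1
s1 --q--> s2
s2 --p--> s3
s3 --q--> s1

s1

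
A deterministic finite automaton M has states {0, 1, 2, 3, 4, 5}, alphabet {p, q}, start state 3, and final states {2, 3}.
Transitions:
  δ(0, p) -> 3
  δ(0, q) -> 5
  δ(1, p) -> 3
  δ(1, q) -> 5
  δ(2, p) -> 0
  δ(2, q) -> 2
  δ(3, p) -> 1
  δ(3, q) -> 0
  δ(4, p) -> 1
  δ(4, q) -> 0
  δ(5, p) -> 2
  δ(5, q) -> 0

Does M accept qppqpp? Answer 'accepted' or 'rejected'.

rejected

3 --q--> 0
0 --p--> 3
3 --p--> 1
1 --q--> 5
5 --p--> 2
2 --p--> 0
End in state 0, which is not an accepting state.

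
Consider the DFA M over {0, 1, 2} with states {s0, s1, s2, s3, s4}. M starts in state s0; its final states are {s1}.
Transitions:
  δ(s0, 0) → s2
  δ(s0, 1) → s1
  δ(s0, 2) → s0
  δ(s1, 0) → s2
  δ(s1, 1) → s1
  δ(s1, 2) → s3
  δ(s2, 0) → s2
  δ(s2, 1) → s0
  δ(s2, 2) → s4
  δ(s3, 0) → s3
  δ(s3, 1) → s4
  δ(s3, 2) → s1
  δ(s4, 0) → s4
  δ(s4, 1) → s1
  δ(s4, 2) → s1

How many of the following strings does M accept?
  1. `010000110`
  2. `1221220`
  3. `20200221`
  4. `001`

`010000110`: rejected
`1221220`: rejected
`20200221`: rejected
`001`: rejected

0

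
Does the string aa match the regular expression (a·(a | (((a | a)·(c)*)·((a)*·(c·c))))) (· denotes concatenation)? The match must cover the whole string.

yes

Split as a·a: a matches a and (a|(((a|a)·(c)*)·((a)*·(c·c)))) matches a.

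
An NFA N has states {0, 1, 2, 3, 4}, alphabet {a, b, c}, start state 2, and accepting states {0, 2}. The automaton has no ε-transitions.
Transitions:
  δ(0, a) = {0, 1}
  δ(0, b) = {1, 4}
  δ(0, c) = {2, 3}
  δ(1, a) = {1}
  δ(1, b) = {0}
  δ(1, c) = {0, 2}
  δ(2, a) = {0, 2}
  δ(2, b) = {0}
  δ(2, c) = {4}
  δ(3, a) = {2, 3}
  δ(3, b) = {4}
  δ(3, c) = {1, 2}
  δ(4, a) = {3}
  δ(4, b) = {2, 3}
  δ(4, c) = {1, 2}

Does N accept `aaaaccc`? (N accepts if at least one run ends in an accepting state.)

Start: {2}
read a: {0, 2}
read a: {0, 1, 2}
read a: {0, 1, 2}
read a: {0, 1, 2}
read c: {0, 2, 3, 4}
read c: {1, 2, 3, 4}
read c: {0, 1, 2, 4}
Reachable ∩ accepting = {0, 2} — nonempty.

accepted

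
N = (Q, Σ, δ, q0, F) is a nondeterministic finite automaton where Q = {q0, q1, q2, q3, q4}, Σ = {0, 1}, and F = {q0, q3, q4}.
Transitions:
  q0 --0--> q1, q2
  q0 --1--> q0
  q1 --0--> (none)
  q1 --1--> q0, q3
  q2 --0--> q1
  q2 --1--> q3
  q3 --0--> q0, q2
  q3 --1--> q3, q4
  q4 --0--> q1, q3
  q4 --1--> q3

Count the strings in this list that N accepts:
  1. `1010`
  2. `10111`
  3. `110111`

3

`1010`: accepted
`10111`: accepted
`110111`: accepted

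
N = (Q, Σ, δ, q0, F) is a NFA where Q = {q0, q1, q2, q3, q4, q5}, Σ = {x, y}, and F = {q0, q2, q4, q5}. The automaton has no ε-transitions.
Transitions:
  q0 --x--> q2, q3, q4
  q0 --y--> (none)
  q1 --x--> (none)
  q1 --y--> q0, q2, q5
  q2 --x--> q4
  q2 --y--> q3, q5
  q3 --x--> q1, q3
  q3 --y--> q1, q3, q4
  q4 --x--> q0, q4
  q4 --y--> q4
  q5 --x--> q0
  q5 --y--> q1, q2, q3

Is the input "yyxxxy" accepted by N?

rejected

Start: {q0}
read y: {}
The reachable set is empty and stays empty for the remaining 5 symbols.
Reachable ∩ accepting = {} — empty.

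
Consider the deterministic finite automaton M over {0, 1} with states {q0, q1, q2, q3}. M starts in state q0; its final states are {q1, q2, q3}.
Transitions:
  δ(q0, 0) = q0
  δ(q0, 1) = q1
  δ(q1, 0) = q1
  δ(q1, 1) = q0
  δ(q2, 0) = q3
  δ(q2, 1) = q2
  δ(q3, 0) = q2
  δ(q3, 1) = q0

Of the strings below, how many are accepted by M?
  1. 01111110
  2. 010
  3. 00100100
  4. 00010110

01111110: rejected
010: accepted
00100100: rejected
00010110: accepted

2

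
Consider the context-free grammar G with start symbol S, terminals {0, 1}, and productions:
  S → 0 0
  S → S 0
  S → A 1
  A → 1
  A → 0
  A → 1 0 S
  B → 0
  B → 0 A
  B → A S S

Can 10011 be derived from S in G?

S ⇒ A1 ⇒ 10S1 ⇒ 10A11 ⇒ 10011

yes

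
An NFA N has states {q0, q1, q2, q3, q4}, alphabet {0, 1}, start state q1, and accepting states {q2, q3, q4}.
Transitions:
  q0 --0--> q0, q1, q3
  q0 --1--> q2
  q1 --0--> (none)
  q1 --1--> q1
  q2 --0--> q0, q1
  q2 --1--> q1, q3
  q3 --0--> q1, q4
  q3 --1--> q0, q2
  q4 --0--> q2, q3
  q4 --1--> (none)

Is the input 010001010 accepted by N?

rejected

Start: {q1}
read 0: {}
The reachable set is empty and stays empty for the remaining 8 symbols.
Reachable ∩ accepting = {} — empty.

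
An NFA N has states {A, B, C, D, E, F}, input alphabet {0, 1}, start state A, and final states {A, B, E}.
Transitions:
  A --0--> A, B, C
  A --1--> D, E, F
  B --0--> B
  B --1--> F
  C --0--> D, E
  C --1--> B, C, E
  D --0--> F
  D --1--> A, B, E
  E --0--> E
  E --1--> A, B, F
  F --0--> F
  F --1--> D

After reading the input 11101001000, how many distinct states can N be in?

Start: {A}
read 1: {D, E, F}
read 1: {A, B, D, E, F}
read 1: {A, B, D, E, F}
read 0: {A, B, C, E, F}
read 1: {A, B, C, D, E, F}
read 0: {A, B, C, D, E, F}
read 0: {A, B, C, D, E, F}
read 1: {A, B, C, D, E, F}
read 0: {A, B, C, D, E, F}
read 0: {A, B, C, D, E, F}
read 0: {A, B, C, D, E, F}
Final reachable set {A, B, C, D, E, F} has 6 states.

6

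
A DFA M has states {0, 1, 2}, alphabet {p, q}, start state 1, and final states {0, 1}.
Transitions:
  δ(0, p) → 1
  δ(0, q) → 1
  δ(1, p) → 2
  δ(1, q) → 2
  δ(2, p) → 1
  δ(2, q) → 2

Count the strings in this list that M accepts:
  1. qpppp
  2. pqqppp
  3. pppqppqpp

1

qpppp: rejected
pqqppp: accepted
pppqppqpp: rejected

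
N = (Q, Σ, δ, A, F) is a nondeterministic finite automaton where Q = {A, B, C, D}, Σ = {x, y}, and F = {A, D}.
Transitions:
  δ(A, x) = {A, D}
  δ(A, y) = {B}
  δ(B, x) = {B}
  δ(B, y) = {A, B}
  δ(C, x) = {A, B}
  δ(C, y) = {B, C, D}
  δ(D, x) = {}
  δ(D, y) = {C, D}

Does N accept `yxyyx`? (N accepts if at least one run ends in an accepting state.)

Start: {A}
read y: {B}
read x: {B}
read y: {A, B}
read y: {A, B}
read x: {A, B, D}
Reachable ∩ accepting = {A, D} — nonempty.

accepted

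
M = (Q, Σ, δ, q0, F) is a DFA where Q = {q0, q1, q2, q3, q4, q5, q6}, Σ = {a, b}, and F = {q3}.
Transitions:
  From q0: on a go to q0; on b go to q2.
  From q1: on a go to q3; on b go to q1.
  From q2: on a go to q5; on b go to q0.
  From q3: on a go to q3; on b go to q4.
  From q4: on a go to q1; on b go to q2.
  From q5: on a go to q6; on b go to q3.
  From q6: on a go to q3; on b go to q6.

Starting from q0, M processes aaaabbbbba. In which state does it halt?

q0 --a--> q0
q0 --a--> q0
q0 --a--> q0
q0 --a--> q0
q0 --b--> q2
q2 --b--> q0
q0 --b--> q2
q2 --b--> q0
q0 --b--> q2
q2 --a--> q5

q5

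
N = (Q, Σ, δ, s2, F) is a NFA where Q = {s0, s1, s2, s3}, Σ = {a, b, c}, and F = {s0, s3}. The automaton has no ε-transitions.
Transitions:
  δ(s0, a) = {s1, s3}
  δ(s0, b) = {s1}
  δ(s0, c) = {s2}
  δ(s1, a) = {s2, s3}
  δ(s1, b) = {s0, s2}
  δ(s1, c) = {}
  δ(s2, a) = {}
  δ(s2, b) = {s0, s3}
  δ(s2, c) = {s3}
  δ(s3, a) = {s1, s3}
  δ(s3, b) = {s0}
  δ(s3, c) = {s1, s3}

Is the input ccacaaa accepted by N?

Start: {s2}
read c: {s3}
read c: {s1, s3}
read a: {s1, s2, s3}
read c: {s1, s3}
read a: {s1, s2, s3}
read a: {s1, s2, s3}
read a: {s1, s2, s3}
Reachable ∩ accepting = {s3} — nonempty.

accepted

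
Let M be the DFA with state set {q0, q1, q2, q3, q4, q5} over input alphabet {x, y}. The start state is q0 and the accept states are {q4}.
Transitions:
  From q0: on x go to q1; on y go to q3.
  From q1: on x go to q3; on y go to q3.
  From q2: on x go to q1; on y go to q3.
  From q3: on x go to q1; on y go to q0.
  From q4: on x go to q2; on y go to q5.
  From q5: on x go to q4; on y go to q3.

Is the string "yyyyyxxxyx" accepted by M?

q0 --y--> q3
q3 --y--> q0
q0 --y--> q3
q3 --y--> q0
q0 --y--> q3
q3 --x--> q1
q1 --x--> q3
q3 --x--> q1
q1 --y--> q3
q3 --x--> q1
End in state q1, which is not an accepting state.

rejected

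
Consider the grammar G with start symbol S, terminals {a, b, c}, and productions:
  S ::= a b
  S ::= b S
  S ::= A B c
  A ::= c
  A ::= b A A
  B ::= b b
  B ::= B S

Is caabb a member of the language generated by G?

no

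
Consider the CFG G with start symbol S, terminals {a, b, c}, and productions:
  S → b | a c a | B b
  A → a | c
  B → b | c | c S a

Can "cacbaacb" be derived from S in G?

no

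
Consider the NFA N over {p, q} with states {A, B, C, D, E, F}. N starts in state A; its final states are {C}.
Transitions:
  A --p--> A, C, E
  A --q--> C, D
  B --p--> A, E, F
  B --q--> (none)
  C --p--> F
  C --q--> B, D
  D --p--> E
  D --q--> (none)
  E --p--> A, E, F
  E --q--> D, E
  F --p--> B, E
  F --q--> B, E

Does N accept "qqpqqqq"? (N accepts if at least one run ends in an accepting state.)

Start: {A}
read q: {C, D}
read q: {B, D}
read p: {A, E, F}
read q: {B, C, D, E}
read q: {B, D, E}
read q: {D, E}
read q: {D, E}
Reachable ∩ accepting = {} — empty.

rejected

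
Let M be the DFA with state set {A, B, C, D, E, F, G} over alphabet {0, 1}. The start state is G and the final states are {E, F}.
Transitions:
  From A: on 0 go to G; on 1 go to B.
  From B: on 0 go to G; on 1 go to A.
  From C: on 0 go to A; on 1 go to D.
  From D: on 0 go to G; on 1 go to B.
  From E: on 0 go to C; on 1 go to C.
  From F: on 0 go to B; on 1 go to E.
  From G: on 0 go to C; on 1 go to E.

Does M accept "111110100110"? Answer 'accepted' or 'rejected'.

G --1--> E
E --1--> C
C --1--> D
D --1--> B
B --1--> A
A --0--> G
G --1--> E
E --0--> C
C --0--> A
A --1--> B
B --1--> A
A --0--> G
End in state G, which is not an accepting state.

rejected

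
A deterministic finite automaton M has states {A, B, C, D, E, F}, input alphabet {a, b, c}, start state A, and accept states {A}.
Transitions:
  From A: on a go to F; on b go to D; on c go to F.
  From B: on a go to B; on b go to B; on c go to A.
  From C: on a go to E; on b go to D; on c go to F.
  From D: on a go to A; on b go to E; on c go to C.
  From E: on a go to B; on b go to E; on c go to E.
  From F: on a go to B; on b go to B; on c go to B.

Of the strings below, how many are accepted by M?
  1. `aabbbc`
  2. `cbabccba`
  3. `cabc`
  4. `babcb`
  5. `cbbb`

`aabbbc`: accepted
`cbabccba`: rejected
`cabc`: accepted
`babcb`: rejected
`cbbb`: rejected

2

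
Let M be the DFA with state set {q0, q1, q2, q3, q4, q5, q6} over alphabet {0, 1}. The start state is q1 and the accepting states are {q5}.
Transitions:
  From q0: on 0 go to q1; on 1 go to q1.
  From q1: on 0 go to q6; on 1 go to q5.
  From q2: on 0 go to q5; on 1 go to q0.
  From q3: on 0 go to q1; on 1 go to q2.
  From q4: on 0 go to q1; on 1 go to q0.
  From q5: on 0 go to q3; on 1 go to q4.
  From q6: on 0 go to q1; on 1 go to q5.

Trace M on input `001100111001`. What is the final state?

q5

q1 --0--> q6
q6 --0--> q1
q1 --1--> q5
q5 --1--> q4
q4 --0--> q1
q1 --0--> q6
q6 --1--> q5
q5 --1--> q4
q4 --1--> q0
q0 --0--> q1
q1 --0--> q6
q6 --1--> q5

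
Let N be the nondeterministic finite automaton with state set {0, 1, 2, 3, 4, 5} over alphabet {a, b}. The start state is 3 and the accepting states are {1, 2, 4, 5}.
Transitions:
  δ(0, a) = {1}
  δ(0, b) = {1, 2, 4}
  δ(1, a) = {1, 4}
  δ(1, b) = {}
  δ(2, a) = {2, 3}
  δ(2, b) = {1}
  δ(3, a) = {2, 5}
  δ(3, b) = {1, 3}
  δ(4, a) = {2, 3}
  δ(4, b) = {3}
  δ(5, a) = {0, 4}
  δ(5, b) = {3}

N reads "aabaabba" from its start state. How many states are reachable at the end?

4

Start: {3}
read a: {2, 5}
read a: {0, 2, 3, 4}
read b: {1, 2, 3, 4}
read a: {1, 2, 3, 4, 5}
read a: {0, 1, 2, 3, 4, 5}
read b: {1, 2, 3, 4}
read b: {1, 3}
read a: {1, 2, 4, 5}
Final reachable set {1, 2, 4, 5} has 4 states.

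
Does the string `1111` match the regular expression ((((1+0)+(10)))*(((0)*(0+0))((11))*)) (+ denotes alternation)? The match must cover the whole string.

No split of 1111 into u·v has (((1+0)+(10)))* matching u and (((0)*(0+0))((11))*) matching v.

no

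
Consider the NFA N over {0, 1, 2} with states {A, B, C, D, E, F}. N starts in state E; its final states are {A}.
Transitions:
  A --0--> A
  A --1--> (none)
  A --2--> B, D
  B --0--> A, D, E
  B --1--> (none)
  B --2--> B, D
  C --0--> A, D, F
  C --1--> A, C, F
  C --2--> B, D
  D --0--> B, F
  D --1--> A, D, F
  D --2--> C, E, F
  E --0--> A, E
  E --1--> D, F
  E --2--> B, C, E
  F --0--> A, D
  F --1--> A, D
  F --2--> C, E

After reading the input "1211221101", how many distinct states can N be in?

Start: {E}
read 1: {D, F}
read 2: {C, E, F}
read 1: {A, C, D, F}
read 1: {A, C, D, F}
read 2: {B, C, D, E, F}
read 2: {B, C, D, E, F}
read 1: {A, C, D, F}
read 1: {A, C, D, F}
read 0: {A, B, D, F}
read 1: {A, D, F}
Final reachable set {A, D, F} has 3 states.

3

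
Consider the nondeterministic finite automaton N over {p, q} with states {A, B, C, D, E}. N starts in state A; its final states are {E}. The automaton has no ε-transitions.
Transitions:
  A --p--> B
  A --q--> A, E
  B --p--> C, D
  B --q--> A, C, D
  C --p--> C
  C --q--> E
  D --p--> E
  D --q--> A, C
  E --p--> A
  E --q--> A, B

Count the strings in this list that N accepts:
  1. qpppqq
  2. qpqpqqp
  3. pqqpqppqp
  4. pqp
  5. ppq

5

qpppqq: accepted
qpqpqqp: accepted
pqqpqppqp: accepted
pqp: accepted
ppq: accepted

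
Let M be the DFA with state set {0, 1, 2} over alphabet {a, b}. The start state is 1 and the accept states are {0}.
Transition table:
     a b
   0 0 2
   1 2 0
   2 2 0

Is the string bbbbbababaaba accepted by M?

1 --b--> 0
0 --b--> 2
2 --b--> 0
0 --b--> 2
2 --b--> 0
0 --a--> 0
0 --b--> 2
2 --a--> 2
2 --b--> 0
0 --a--> 0
0 --a--> 0
0 --b--> 2
2 --a--> 2
End in state 2, which is not an accepting state.

rejected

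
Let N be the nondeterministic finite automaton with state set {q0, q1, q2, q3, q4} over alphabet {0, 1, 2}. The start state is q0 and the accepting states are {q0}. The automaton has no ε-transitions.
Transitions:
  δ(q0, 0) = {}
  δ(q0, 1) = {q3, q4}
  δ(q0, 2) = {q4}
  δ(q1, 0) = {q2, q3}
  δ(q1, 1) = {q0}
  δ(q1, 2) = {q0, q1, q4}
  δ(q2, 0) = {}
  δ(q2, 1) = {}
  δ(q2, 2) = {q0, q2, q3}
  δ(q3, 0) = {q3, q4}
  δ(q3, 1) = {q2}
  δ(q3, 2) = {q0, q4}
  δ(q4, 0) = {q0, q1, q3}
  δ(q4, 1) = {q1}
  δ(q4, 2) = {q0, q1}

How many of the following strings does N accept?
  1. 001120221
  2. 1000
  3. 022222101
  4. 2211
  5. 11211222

001120221: rejected
1000: accepted
022222101: rejected
2211: rejected
11211222: accepted

2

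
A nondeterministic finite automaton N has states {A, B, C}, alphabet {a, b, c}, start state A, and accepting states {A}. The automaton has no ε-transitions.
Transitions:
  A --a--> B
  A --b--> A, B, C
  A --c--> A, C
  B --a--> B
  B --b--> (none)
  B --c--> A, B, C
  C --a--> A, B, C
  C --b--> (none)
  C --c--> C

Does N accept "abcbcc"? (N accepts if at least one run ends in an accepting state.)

rejected

Start: {A}
read a: {B}
read b: {}
The reachable set is empty and stays empty for the remaining 4 symbols.
Reachable ∩ accepting = {} — empty.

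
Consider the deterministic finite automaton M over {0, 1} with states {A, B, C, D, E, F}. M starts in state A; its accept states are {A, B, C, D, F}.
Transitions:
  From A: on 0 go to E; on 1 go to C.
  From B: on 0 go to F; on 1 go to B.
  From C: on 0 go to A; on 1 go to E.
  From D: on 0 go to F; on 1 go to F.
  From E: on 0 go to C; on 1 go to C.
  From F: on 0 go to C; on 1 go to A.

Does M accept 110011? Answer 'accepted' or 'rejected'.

A --1--> C
C --1--> E
E --0--> C
C --0--> A
A --1--> C
C --1--> E
End in state E, which is not an accepting state.

rejected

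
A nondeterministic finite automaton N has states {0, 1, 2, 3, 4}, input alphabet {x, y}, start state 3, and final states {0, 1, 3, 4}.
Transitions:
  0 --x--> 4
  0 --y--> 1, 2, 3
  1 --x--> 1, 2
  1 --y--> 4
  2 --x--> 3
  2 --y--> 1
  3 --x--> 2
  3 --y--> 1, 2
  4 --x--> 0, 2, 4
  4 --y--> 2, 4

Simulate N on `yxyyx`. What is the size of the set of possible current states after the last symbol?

Start: {3}
read y: {1, 2}
read x: {1, 2, 3}
read y: {1, 2, 4}
read y: {1, 2, 4}
read x: {0, 1, 2, 3, 4}
Final reachable set {0, 1, 2, 3, 4} has 5 states.

5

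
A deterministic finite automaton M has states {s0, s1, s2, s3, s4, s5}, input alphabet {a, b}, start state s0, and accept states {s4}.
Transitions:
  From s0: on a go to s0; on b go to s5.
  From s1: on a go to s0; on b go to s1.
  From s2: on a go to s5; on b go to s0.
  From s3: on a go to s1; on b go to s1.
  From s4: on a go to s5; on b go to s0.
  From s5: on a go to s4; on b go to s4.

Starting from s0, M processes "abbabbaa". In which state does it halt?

s0 --a--> s0
s0 --b--> s5
s5 --b--> s4
s4 --a--> s5
s5 --b--> s4
s4 --b--> s0
s0 --a--> s0
s0 --a--> s0

s0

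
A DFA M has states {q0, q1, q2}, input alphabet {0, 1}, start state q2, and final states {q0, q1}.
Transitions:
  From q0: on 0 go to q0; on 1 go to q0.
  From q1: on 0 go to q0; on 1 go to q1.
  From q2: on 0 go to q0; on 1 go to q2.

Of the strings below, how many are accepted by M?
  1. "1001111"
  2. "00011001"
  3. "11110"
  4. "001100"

4

"1001111": accepted
"00011001": accepted
"11110": accepted
"001100": accepted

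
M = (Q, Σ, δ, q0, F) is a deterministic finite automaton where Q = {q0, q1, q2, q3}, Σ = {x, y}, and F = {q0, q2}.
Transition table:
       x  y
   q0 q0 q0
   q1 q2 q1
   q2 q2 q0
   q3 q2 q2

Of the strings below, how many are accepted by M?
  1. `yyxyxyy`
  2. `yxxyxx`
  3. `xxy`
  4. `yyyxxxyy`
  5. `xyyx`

`yyxyxyy`: accepted
`yxxyxx`: accepted
`xxy`: accepted
`yyyxxxyy`: accepted
`xyyx`: accepted

5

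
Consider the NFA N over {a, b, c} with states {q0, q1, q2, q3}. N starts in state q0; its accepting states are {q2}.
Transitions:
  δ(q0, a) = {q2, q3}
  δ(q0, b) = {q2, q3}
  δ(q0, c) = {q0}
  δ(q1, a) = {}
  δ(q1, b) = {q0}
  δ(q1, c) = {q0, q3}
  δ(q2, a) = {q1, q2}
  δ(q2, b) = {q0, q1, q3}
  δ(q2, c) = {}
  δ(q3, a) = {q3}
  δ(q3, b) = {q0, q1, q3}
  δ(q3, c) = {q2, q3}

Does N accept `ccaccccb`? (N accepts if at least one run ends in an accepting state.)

rejected

Start: {q0}
read c: {q0}
read c: {q0}
read a: {q2, q3}
read c: {q2, q3}
read c: {q2, q3}
read c: {q2, q3}
read c: {q2, q3}
read b: {q0, q1, q3}
Reachable ∩ accepting = {} — empty.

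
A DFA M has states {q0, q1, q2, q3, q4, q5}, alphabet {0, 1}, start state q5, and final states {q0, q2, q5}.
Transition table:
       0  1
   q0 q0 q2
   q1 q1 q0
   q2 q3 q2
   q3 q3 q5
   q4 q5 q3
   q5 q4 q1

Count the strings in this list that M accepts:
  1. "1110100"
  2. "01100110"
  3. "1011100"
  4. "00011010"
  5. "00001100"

"1110100": accepted
"01100110": accepted
"1011100": rejected
"00011010": rejected
"00001100": accepted

3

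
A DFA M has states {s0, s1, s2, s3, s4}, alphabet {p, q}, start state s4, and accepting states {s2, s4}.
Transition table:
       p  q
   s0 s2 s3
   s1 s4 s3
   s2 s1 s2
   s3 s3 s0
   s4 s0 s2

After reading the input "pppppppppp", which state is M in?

s2

s4 --p--> s0
s0 --p--> s2
s2 --p--> s1
s1 --p--> s4
s4 --p--> s0
s0 --p--> s2
s2 --p--> s1
s1 --p--> s4
s4 --p--> s0
s0 --p--> s2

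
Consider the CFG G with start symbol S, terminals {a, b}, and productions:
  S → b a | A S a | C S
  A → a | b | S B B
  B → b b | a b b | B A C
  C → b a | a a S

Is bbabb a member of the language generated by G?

no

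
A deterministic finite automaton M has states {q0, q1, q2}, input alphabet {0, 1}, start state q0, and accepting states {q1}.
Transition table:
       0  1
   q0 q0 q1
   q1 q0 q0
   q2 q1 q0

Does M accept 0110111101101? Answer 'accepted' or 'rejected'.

accepted

q0 --0--> q0
q0 --1--> q1
q1 --1--> q0
q0 --0--> q0
q0 --1--> q1
q1 --1--> q0
q0 --1--> q1
q1 --1--> q0
q0 --0--> q0
q0 --1--> q1
q1 --1--> q0
q0 --0--> q0
q0 --1--> q1
End in state q1, which is an accepting state.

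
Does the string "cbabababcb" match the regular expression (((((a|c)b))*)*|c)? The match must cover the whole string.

yes

The left alternative ((((a|c)b))*)* matches cbabababcb.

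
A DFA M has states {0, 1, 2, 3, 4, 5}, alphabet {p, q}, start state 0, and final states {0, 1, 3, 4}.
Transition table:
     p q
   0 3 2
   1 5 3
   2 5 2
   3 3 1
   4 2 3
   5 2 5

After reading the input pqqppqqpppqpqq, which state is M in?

0 --p--> 3
3 --q--> 1
1 --q--> 3
3 --p--> 3
3 --p--> 3
3 --q--> 1
1 --q--> 3
3 --p--> 3
3 --p--> 3
3 --p--> 3
3 --q--> 1
1 --p--> 5
5 --q--> 5
5 --q--> 5

5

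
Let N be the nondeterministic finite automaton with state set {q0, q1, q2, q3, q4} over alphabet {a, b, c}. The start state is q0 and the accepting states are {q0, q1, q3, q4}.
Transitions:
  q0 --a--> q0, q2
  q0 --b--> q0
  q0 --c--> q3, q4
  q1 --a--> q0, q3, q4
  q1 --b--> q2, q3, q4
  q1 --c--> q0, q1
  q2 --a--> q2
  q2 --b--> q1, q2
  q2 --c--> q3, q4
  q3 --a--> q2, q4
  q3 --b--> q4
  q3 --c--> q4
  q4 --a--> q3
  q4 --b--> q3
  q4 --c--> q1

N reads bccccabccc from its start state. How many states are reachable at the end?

4

Start: {q0}
read b: {q0}
read c: {q3, q4}
read c: {q1, q4}
read c: {q0, q1}
read c: {q0, q1, q3, q4}
read a: {q0, q2, q3, q4}
read b: {q0, q1, q2, q3, q4}
read c: {q0, q1, q3, q4}
read c: {q0, q1, q3, q4}
read c: {q0, q1, q3, q4}
Final reachable set {q0, q1, q3, q4} has 4 states.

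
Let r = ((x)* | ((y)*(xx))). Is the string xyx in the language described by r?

no

Neither (x)* nor ((y)*(xx)) matches xyx.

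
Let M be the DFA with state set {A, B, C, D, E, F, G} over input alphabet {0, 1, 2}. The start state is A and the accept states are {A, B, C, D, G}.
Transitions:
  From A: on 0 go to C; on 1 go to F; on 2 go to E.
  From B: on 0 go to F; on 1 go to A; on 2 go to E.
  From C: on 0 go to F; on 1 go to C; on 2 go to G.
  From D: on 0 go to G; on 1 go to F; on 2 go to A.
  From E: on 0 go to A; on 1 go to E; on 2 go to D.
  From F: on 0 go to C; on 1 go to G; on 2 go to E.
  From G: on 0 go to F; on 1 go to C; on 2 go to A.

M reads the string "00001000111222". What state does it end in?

A --0--> C
C --0--> F
F --0--> C
C --0--> F
F --1--> G
G --0--> F
F --0--> C
C --0--> F
F --1--> G
G --1--> C
C --1--> C
C --2--> G
G --2--> A
A --2--> E

E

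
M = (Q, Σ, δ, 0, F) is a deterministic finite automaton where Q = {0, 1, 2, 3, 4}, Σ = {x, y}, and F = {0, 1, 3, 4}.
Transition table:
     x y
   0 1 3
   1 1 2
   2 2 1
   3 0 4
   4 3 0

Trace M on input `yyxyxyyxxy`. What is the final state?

2

0 --y--> 3
3 --y--> 4
4 --x--> 3
3 --y--> 4
4 --x--> 3
3 --y--> 4
4 --y--> 0
0 --x--> 1
1 --x--> 1
1 --y--> 2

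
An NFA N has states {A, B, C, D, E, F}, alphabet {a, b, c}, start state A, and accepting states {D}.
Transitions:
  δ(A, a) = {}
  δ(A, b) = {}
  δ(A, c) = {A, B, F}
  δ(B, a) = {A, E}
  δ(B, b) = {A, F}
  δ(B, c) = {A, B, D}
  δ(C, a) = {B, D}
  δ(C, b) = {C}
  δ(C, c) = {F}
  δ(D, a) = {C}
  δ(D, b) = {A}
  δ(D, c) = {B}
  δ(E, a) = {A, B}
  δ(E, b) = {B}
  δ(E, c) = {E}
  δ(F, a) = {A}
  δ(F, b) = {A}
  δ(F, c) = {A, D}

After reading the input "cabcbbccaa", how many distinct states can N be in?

3

Start: {A}
read c: {A, B, F}
read a: {A, E}
read b: {B}
read c: {A, B, D}
read b: {A, F}
read b: {A}
read c: {A, B, F}
read c: {A, B, D, F}
read a: {A, C, E}
read a: {A, B, D}
Final reachable set {A, B, D} has 3 states.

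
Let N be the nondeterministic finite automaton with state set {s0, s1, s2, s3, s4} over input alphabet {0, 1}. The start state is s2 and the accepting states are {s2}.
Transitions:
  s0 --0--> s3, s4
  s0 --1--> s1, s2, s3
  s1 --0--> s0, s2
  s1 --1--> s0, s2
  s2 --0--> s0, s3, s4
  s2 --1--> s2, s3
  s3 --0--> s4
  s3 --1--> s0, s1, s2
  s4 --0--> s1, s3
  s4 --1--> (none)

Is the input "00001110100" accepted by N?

Start: {s2}
read 0: {s0, s3, s4}
read 0: {s1, s3, s4}
read 0: {s0, s1, s2, s3, s4}
read 0: {s0, s1, s2, s3, s4}
read 1: {s0, s1, s2, s3}
read 1: {s0, s1, s2, s3}
read 1: {s0, s1, s2, s3}
read 0: {s0, s2, s3, s4}
read 1: {s0, s1, s2, s3}
read 0: {s0, s2, s3, s4}
read 0: {s0, s1, s3, s4}
Reachable ∩ accepting = {} — empty.

rejected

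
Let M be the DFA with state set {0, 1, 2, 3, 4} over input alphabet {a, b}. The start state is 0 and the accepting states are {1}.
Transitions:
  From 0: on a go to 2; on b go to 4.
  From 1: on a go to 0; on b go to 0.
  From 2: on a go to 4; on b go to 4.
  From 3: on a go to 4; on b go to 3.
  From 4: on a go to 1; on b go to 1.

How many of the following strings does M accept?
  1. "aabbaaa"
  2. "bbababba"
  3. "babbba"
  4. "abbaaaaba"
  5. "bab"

"aabbaaa": accepted
"bbababba": accepted
"babbba": rejected
"abbaaaaba": rejected
"bab": rejected

2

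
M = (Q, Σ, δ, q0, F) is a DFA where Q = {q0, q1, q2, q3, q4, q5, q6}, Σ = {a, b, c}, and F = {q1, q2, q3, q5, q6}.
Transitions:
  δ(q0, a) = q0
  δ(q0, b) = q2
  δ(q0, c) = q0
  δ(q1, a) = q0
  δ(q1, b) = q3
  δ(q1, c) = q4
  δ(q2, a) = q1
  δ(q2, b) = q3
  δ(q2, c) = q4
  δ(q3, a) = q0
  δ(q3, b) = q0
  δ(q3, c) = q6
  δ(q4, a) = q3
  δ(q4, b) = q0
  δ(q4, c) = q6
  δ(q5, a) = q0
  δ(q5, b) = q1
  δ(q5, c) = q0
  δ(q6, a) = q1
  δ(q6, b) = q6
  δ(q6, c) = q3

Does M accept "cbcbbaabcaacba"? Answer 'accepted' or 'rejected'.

accepted

q0 --c--> q0
q0 --b--> q2
q2 --c--> q4
q4 --b--> q0
q0 --b--> q2
q2 --a--> q1
q1 --a--> q0
q0 --b--> q2
q2 --c--> q4
q4 --a--> q3
q3 --a--> q0
q0 --c--> q0
q0 --b--> q2
q2 --a--> q1
End in state q1, which is an accepting state.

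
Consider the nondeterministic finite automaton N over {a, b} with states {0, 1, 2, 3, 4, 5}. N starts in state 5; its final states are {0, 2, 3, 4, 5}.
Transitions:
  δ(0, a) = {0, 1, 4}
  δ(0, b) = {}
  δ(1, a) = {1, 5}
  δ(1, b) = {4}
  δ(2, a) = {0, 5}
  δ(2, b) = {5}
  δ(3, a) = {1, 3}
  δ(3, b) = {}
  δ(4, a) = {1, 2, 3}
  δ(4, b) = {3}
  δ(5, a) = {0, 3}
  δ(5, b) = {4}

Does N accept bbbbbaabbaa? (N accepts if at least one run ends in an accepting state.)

Start: {5}
read b: {4}
read b: {3}
read b: {}
The reachable set is empty and stays empty for the remaining 8 symbols.
Reachable ∩ accepting = {} — empty.

rejected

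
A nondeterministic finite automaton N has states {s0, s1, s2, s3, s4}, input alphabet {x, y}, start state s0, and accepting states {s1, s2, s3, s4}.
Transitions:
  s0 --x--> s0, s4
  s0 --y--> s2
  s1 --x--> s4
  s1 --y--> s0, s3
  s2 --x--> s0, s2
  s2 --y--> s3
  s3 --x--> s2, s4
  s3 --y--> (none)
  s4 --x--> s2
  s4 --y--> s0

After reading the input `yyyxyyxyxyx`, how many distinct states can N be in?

Start: {s0}
read y: {s2}
read y: {s3}
read y: {}
The reachable set is empty and stays empty for the remaining 8 symbols.
Final reachable set {} has 0 states.

0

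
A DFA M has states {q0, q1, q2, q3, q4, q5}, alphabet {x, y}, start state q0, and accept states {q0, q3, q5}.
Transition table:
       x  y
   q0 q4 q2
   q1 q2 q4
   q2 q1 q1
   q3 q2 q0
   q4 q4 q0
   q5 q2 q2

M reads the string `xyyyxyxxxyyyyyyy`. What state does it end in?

q0 --x--> q4
q4 --y--> q0
q0 --y--> q2
q2 --y--> q1
q1 --x--> q2
q2 --y--> q1
q1 --x--> q2
q2 --x--> q1
q1 --x--> q2
q2 --y--> q1
q1 --y--> q4
q4 --y--> q0
q0 --y--> q2
q2 --y--> q1
q1 --y--> q4
q4 --y--> q0

q0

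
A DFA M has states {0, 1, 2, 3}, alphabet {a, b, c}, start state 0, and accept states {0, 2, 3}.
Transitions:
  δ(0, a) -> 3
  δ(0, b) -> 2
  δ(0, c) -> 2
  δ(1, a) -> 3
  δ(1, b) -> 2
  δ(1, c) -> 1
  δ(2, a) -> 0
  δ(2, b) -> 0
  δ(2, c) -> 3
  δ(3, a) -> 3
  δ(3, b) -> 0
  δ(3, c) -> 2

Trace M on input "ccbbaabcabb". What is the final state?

0

0 --c--> 2
2 --c--> 3
3 --b--> 0
0 --b--> 2
2 --a--> 0
0 --a--> 3
3 --b--> 0
0 --c--> 2
2 --a--> 0
0 --b--> 2
2 --b--> 0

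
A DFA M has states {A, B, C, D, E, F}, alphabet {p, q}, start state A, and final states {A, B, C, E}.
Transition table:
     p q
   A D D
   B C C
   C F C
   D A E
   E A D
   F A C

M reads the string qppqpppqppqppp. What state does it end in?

A --q--> D
D --p--> A
A --p--> D
D --q--> E
E --p--> A
A --p--> D
D --p--> A
A --q--> D
D --p--> A
A --p--> D
D --q--> E
E --p--> A
A --p--> D
D --p--> A

A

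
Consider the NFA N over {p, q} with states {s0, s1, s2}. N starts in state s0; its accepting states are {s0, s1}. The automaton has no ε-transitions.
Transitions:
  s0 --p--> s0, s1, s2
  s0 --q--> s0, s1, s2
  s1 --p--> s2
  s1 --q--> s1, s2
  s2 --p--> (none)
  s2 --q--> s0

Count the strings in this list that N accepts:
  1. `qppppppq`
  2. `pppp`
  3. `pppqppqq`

3

`qppppppq`: accepted
`pppp`: accepted
`pppqppqq`: accepted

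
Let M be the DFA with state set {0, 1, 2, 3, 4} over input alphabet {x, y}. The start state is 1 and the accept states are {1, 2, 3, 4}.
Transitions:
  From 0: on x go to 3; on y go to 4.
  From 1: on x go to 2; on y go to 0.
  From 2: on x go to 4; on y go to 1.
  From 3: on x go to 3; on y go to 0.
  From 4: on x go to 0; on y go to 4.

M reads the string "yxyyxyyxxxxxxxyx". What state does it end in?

1 --y--> 0
0 --x--> 3
3 --y--> 0
0 --y--> 4
4 --x--> 0
0 --y--> 4
4 --y--> 4
4 --x--> 0
0 --x--> 3
3 --x--> 3
3 --x--> 3
3 --x--> 3
3 --x--> 3
3 --x--> 3
3 --y--> 0
0 --x--> 3

3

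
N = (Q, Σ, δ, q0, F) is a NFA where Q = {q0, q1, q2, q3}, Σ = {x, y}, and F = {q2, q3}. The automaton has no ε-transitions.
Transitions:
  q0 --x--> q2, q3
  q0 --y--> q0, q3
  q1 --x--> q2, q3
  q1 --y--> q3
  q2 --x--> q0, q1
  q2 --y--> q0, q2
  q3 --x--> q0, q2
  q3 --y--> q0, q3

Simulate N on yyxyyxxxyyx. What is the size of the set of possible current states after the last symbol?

Start: {q0}
read y: {q0, q3}
read y: {q0, q3}
read x: {q0, q2, q3}
read y: {q0, q2, q3}
read y: {q0, q2, q3}
read x: {q0, q1, q2, q3}
read x: {q0, q1, q2, q3}
read x: {q0, q1, q2, q3}
read y: {q0, q2, q3}
read y: {q0, q2, q3}
read x: {q0, q1, q2, q3}
Final reachable set {q0, q1, q2, q3} has 4 states.

4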